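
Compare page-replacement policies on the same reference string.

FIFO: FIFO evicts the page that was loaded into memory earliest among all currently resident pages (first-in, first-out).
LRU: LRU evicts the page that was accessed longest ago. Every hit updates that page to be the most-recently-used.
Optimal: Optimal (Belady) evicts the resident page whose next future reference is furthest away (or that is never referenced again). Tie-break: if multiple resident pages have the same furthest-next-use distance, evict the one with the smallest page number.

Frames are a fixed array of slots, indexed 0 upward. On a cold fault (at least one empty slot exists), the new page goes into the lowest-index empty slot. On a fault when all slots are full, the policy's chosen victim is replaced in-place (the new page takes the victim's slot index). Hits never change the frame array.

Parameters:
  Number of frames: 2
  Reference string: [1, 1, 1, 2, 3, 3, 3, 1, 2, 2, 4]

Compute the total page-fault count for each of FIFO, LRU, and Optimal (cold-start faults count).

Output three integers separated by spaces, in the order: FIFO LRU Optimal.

Answer: 6 6 5

Derivation:
--- FIFO ---
  step 0: ref 1 -> FAULT, frames=[1,-] (faults so far: 1)
  step 1: ref 1 -> HIT, frames=[1,-] (faults so far: 1)
  step 2: ref 1 -> HIT, frames=[1,-] (faults so far: 1)
  step 3: ref 2 -> FAULT, frames=[1,2] (faults so far: 2)
  step 4: ref 3 -> FAULT, evict 1, frames=[3,2] (faults so far: 3)
  step 5: ref 3 -> HIT, frames=[3,2] (faults so far: 3)
  step 6: ref 3 -> HIT, frames=[3,2] (faults so far: 3)
  step 7: ref 1 -> FAULT, evict 2, frames=[3,1] (faults so far: 4)
  step 8: ref 2 -> FAULT, evict 3, frames=[2,1] (faults so far: 5)
  step 9: ref 2 -> HIT, frames=[2,1] (faults so far: 5)
  step 10: ref 4 -> FAULT, evict 1, frames=[2,4] (faults so far: 6)
  FIFO total faults: 6
--- LRU ---
  step 0: ref 1 -> FAULT, frames=[1,-] (faults so far: 1)
  step 1: ref 1 -> HIT, frames=[1,-] (faults so far: 1)
  step 2: ref 1 -> HIT, frames=[1,-] (faults so far: 1)
  step 3: ref 2 -> FAULT, frames=[1,2] (faults so far: 2)
  step 4: ref 3 -> FAULT, evict 1, frames=[3,2] (faults so far: 3)
  step 5: ref 3 -> HIT, frames=[3,2] (faults so far: 3)
  step 6: ref 3 -> HIT, frames=[3,2] (faults so far: 3)
  step 7: ref 1 -> FAULT, evict 2, frames=[3,1] (faults so far: 4)
  step 8: ref 2 -> FAULT, evict 3, frames=[2,1] (faults so far: 5)
  step 9: ref 2 -> HIT, frames=[2,1] (faults so far: 5)
  step 10: ref 4 -> FAULT, evict 1, frames=[2,4] (faults so far: 6)
  LRU total faults: 6
--- Optimal ---
  step 0: ref 1 -> FAULT, frames=[1,-] (faults so far: 1)
  step 1: ref 1 -> HIT, frames=[1,-] (faults so far: 1)
  step 2: ref 1 -> HIT, frames=[1,-] (faults so far: 1)
  step 3: ref 2 -> FAULT, frames=[1,2] (faults so far: 2)
  step 4: ref 3 -> FAULT, evict 2, frames=[1,3] (faults so far: 3)
  step 5: ref 3 -> HIT, frames=[1,3] (faults so far: 3)
  step 6: ref 3 -> HIT, frames=[1,3] (faults so far: 3)
  step 7: ref 1 -> HIT, frames=[1,3] (faults so far: 3)
  step 8: ref 2 -> FAULT, evict 1, frames=[2,3] (faults so far: 4)
  step 9: ref 2 -> HIT, frames=[2,3] (faults so far: 4)
  step 10: ref 4 -> FAULT, evict 2, frames=[4,3] (faults so far: 5)
  Optimal total faults: 5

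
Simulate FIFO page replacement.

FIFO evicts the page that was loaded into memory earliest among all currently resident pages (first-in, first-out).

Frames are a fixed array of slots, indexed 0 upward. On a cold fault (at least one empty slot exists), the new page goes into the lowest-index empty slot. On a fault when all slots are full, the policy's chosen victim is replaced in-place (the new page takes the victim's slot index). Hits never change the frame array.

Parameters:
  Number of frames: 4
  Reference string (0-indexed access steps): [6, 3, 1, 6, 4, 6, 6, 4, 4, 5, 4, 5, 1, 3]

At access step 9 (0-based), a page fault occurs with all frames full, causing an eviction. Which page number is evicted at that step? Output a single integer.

Step 0: ref 6 -> FAULT, frames=[6,-,-,-]
Step 1: ref 3 -> FAULT, frames=[6,3,-,-]
Step 2: ref 1 -> FAULT, frames=[6,3,1,-]
Step 3: ref 6 -> HIT, frames=[6,3,1,-]
Step 4: ref 4 -> FAULT, frames=[6,3,1,4]
Step 5: ref 6 -> HIT, frames=[6,3,1,4]
Step 6: ref 6 -> HIT, frames=[6,3,1,4]
Step 7: ref 4 -> HIT, frames=[6,3,1,4]
Step 8: ref 4 -> HIT, frames=[6,3,1,4]
Step 9: ref 5 -> FAULT, evict 6, frames=[5,3,1,4]
At step 9: evicted page 6

Answer: 6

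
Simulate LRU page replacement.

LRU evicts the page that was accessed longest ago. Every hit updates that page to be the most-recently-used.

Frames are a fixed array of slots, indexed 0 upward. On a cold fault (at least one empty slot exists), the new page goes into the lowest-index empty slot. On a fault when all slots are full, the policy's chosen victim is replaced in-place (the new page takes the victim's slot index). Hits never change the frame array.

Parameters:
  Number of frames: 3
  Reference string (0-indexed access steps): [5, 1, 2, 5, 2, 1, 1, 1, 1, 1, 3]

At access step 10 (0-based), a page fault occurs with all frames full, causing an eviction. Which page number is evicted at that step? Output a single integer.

Step 0: ref 5 -> FAULT, frames=[5,-,-]
Step 1: ref 1 -> FAULT, frames=[5,1,-]
Step 2: ref 2 -> FAULT, frames=[5,1,2]
Step 3: ref 5 -> HIT, frames=[5,1,2]
Step 4: ref 2 -> HIT, frames=[5,1,2]
Step 5: ref 1 -> HIT, frames=[5,1,2]
Step 6: ref 1 -> HIT, frames=[5,1,2]
Step 7: ref 1 -> HIT, frames=[5,1,2]
Step 8: ref 1 -> HIT, frames=[5,1,2]
Step 9: ref 1 -> HIT, frames=[5,1,2]
Step 10: ref 3 -> FAULT, evict 5, frames=[3,1,2]
At step 10: evicted page 5

Answer: 5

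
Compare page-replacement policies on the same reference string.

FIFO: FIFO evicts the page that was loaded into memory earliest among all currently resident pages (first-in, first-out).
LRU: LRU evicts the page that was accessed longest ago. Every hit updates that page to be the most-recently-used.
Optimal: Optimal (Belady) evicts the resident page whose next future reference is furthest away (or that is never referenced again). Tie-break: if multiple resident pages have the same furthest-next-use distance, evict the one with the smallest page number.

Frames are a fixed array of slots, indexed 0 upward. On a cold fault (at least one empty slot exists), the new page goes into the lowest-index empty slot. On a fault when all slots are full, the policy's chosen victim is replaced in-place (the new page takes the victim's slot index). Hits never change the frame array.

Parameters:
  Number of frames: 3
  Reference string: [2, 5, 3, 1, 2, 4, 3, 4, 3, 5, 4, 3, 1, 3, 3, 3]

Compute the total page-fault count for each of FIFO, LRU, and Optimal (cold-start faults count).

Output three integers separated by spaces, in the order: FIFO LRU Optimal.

--- FIFO ---
  step 0: ref 2 -> FAULT, frames=[2,-,-] (faults so far: 1)
  step 1: ref 5 -> FAULT, frames=[2,5,-] (faults so far: 2)
  step 2: ref 3 -> FAULT, frames=[2,5,3] (faults so far: 3)
  step 3: ref 1 -> FAULT, evict 2, frames=[1,5,3] (faults so far: 4)
  step 4: ref 2 -> FAULT, evict 5, frames=[1,2,3] (faults so far: 5)
  step 5: ref 4 -> FAULT, evict 3, frames=[1,2,4] (faults so far: 6)
  step 6: ref 3 -> FAULT, evict 1, frames=[3,2,4] (faults so far: 7)
  step 7: ref 4 -> HIT, frames=[3,2,4] (faults so far: 7)
  step 8: ref 3 -> HIT, frames=[3,2,4] (faults so far: 7)
  step 9: ref 5 -> FAULT, evict 2, frames=[3,5,4] (faults so far: 8)
  step 10: ref 4 -> HIT, frames=[3,5,4] (faults so far: 8)
  step 11: ref 3 -> HIT, frames=[3,5,4] (faults so far: 8)
  step 12: ref 1 -> FAULT, evict 4, frames=[3,5,1] (faults so far: 9)
  step 13: ref 3 -> HIT, frames=[3,5,1] (faults so far: 9)
  step 14: ref 3 -> HIT, frames=[3,5,1] (faults so far: 9)
  step 15: ref 3 -> HIT, frames=[3,5,1] (faults so far: 9)
  FIFO total faults: 9
--- LRU ---
  step 0: ref 2 -> FAULT, frames=[2,-,-] (faults so far: 1)
  step 1: ref 5 -> FAULT, frames=[2,5,-] (faults so far: 2)
  step 2: ref 3 -> FAULT, frames=[2,5,3] (faults so far: 3)
  step 3: ref 1 -> FAULT, evict 2, frames=[1,5,3] (faults so far: 4)
  step 4: ref 2 -> FAULT, evict 5, frames=[1,2,3] (faults so far: 5)
  step 5: ref 4 -> FAULT, evict 3, frames=[1,2,4] (faults so far: 6)
  step 6: ref 3 -> FAULT, evict 1, frames=[3,2,4] (faults so far: 7)
  step 7: ref 4 -> HIT, frames=[3,2,4] (faults so far: 7)
  step 8: ref 3 -> HIT, frames=[3,2,4] (faults so far: 7)
  step 9: ref 5 -> FAULT, evict 2, frames=[3,5,4] (faults so far: 8)
  step 10: ref 4 -> HIT, frames=[3,5,4] (faults so far: 8)
  step 11: ref 3 -> HIT, frames=[3,5,4] (faults so far: 8)
  step 12: ref 1 -> FAULT, evict 5, frames=[3,1,4] (faults so far: 9)
  step 13: ref 3 -> HIT, frames=[3,1,4] (faults so far: 9)
  step 14: ref 3 -> HIT, frames=[3,1,4] (faults so far: 9)
  step 15: ref 3 -> HIT, frames=[3,1,4] (faults so far: 9)
  LRU total faults: 9
--- Optimal ---
  step 0: ref 2 -> FAULT, frames=[2,-,-] (faults so far: 1)
  step 1: ref 5 -> FAULT, frames=[2,5,-] (faults so far: 2)
  step 2: ref 3 -> FAULT, frames=[2,5,3] (faults so far: 3)
  step 3: ref 1 -> FAULT, evict 5, frames=[2,1,3] (faults so far: 4)
  step 4: ref 2 -> HIT, frames=[2,1,3] (faults so far: 4)
  step 5: ref 4 -> FAULT, evict 2, frames=[4,1,3] (faults so far: 5)
  step 6: ref 3 -> HIT, frames=[4,1,3] (faults so far: 5)
  step 7: ref 4 -> HIT, frames=[4,1,3] (faults so far: 5)
  step 8: ref 3 -> HIT, frames=[4,1,3] (faults so far: 5)
  step 9: ref 5 -> FAULT, evict 1, frames=[4,5,3] (faults so far: 6)
  step 10: ref 4 -> HIT, frames=[4,5,3] (faults so far: 6)
  step 11: ref 3 -> HIT, frames=[4,5,3] (faults so far: 6)
  step 12: ref 1 -> FAULT, evict 4, frames=[1,5,3] (faults so far: 7)
  step 13: ref 3 -> HIT, frames=[1,5,3] (faults so far: 7)
  step 14: ref 3 -> HIT, frames=[1,5,3] (faults so far: 7)
  step 15: ref 3 -> HIT, frames=[1,5,3] (faults so far: 7)
  Optimal total faults: 7

Answer: 9 9 7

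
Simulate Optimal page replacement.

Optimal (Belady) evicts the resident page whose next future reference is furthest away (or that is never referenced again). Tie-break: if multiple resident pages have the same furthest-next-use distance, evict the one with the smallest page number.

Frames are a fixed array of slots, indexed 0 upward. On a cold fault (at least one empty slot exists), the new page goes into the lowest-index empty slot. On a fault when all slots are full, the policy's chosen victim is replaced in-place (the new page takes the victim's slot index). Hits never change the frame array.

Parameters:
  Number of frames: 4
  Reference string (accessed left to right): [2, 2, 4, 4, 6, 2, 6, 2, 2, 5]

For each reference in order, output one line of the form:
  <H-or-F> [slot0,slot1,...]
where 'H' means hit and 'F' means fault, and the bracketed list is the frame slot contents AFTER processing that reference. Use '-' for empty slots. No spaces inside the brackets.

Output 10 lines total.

F [2,-,-,-]
H [2,-,-,-]
F [2,4,-,-]
H [2,4,-,-]
F [2,4,6,-]
H [2,4,6,-]
H [2,4,6,-]
H [2,4,6,-]
H [2,4,6,-]
F [2,4,6,5]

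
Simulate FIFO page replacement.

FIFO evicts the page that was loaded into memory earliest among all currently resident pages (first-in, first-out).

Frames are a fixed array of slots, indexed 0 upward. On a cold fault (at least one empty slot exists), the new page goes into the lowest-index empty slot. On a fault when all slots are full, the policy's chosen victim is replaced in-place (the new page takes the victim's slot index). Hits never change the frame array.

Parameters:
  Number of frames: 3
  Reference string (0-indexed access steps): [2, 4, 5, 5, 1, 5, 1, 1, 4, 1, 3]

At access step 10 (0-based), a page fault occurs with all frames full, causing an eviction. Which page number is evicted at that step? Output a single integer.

Answer: 4

Derivation:
Step 0: ref 2 -> FAULT, frames=[2,-,-]
Step 1: ref 4 -> FAULT, frames=[2,4,-]
Step 2: ref 5 -> FAULT, frames=[2,4,5]
Step 3: ref 5 -> HIT, frames=[2,4,5]
Step 4: ref 1 -> FAULT, evict 2, frames=[1,4,5]
Step 5: ref 5 -> HIT, frames=[1,4,5]
Step 6: ref 1 -> HIT, frames=[1,4,5]
Step 7: ref 1 -> HIT, frames=[1,4,5]
Step 8: ref 4 -> HIT, frames=[1,4,5]
Step 9: ref 1 -> HIT, frames=[1,4,5]
Step 10: ref 3 -> FAULT, evict 4, frames=[1,3,5]
At step 10: evicted page 4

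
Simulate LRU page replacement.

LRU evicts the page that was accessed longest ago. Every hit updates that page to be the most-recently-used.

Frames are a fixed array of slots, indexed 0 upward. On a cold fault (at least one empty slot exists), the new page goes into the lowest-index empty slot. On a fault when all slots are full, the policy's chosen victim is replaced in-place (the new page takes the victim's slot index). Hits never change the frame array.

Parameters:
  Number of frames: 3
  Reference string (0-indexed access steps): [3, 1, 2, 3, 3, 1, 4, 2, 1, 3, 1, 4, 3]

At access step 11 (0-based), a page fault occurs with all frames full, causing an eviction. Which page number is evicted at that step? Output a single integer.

Step 0: ref 3 -> FAULT, frames=[3,-,-]
Step 1: ref 1 -> FAULT, frames=[3,1,-]
Step 2: ref 2 -> FAULT, frames=[3,1,2]
Step 3: ref 3 -> HIT, frames=[3,1,2]
Step 4: ref 3 -> HIT, frames=[3,1,2]
Step 5: ref 1 -> HIT, frames=[3,1,2]
Step 6: ref 4 -> FAULT, evict 2, frames=[3,1,4]
Step 7: ref 2 -> FAULT, evict 3, frames=[2,1,4]
Step 8: ref 1 -> HIT, frames=[2,1,4]
Step 9: ref 3 -> FAULT, evict 4, frames=[2,1,3]
Step 10: ref 1 -> HIT, frames=[2,1,3]
Step 11: ref 4 -> FAULT, evict 2, frames=[4,1,3]
At step 11: evicted page 2

Answer: 2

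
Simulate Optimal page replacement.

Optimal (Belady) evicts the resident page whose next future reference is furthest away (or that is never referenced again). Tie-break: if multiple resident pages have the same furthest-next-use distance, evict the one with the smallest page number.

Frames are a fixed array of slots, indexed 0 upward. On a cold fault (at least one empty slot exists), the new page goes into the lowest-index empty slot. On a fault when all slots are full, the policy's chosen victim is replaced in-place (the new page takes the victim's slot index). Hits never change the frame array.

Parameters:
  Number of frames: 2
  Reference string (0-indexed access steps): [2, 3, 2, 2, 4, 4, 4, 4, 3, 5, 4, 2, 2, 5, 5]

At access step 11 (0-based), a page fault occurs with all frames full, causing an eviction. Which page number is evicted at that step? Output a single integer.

Step 0: ref 2 -> FAULT, frames=[2,-]
Step 1: ref 3 -> FAULT, frames=[2,3]
Step 2: ref 2 -> HIT, frames=[2,3]
Step 3: ref 2 -> HIT, frames=[2,3]
Step 4: ref 4 -> FAULT, evict 2, frames=[4,3]
Step 5: ref 4 -> HIT, frames=[4,3]
Step 6: ref 4 -> HIT, frames=[4,3]
Step 7: ref 4 -> HIT, frames=[4,3]
Step 8: ref 3 -> HIT, frames=[4,3]
Step 9: ref 5 -> FAULT, evict 3, frames=[4,5]
Step 10: ref 4 -> HIT, frames=[4,5]
Step 11: ref 2 -> FAULT, evict 4, frames=[2,5]
At step 11: evicted page 4

Answer: 4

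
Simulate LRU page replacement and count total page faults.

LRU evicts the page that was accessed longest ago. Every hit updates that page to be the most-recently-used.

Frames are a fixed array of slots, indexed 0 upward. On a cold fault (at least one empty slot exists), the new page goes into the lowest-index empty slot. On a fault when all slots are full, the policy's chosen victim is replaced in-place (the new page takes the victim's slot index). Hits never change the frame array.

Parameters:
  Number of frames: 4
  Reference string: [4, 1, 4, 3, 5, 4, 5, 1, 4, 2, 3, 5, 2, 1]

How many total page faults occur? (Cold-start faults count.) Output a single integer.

Step 0: ref 4 → FAULT, frames=[4,-,-,-]
Step 1: ref 1 → FAULT, frames=[4,1,-,-]
Step 2: ref 4 → HIT, frames=[4,1,-,-]
Step 3: ref 3 → FAULT, frames=[4,1,3,-]
Step 4: ref 5 → FAULT, frames=[4,1,3,5]
Step 5: ref 4 → HIT, frames=[4,1,3,5]
Step 6: ref 5 → HIT, frames=[4,1,3,5]
Step 7: ref 1 → HIT, frames=[4,1,3,5]
Step 8: ref 4 → HIT, frames=[4,1,3,5]
Step 9: ref 2 → FAULT (evict 3), frames=[4,1,2,5]
Step 10: ref 3 → FAULT (evict 5), frames=[4,1,2,3]
Step 11: ref 5 → FAULT (evict 1), frames=[4,5,2,3]
Step 12: ref 2 → HIT, frames=[4,5,2,3]
Step 13: ref 1 → FAULT (evict 4), frames=[1,5,2,3]
Total faults: 8

Answer: 8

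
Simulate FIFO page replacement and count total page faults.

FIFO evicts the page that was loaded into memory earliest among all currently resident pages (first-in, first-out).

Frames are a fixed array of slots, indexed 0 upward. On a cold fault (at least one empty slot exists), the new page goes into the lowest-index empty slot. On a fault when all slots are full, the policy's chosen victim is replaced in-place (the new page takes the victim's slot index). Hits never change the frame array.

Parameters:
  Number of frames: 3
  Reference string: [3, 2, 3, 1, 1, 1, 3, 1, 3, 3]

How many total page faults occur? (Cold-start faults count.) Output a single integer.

Step 0: ref 3 → FAULT, frames=[3,-,-]
Step 1: ref 2 → FAULT, frames=[3,2,-]
Step 2: ref 3 → HIT, frames=[3,2,-]
Step 3: ref 1 → FAULT, frames=[3,2,1]
Step 4: ref 1 → HIT, frames=[3,2,1]
Step 5: ref 1 → HIT, frames=[3,2,1]
Step 6: ref 3 → HIT, frames=[3,2,1]
Step 7: ref 1 → HIT, frames=[3,2,1]
Step 8: ref 3 → HIT, frames=[3,2,1]
Step 9: ref 3 → HIT, frames=[3,2,1]
Total faults: 3

Answer: 3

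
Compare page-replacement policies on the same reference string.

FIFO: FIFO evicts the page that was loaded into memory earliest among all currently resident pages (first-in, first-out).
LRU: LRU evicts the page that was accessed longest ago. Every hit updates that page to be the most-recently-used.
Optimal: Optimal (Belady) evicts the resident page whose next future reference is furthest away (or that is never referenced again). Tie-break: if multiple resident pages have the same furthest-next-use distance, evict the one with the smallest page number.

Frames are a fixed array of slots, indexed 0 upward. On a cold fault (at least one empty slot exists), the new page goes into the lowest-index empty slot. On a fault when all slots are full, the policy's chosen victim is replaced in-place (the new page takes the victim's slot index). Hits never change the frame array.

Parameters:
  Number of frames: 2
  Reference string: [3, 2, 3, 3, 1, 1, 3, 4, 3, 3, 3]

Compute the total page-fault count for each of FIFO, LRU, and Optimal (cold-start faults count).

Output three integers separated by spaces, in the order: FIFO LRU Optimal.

Answer: 5 4 4

Derivation:
--- FIFO ---
  step 0: ref 3 -> FAULT, frames=[3,-] (faults so far: 1)
  step 1: ref 2 -> FAULT, frames=[3,2] (faults so far: 2)
  step 2: ref 3 -> HIT, frames=[3,2] (faults so far: 2)
  step 3: ref 3 -> HIT, frames=[3,2] (faults so far: 2)
  step 4: ref 1 -> FAULT, evict 3, frames=[1,2] (faults so far: 3)
  step 5: ref 1 -> HIT, frames=[1,2] (faults so far: 3)
  step 6: ref 3 -> FAULT, evict 2, frames=[1,3] (faults so far: 4)
  step 7: ref 4 -> FAULT, evict 1, frames=[4,3] (faults so far: 5)
  step 8: ref 3 -> HIT, frames=[4,3] (faults so far: 5)
  step 9: ref 3 -> HIT, frames=[4,3] (faults so far: 5)
  step 10: ref 3 -> HIT, frames=[4,3] (faults so far: 5)
  FIFO total faults: 5
--- LRU ---
  step 0: ref 3 -> FAULT, frames=[3,-] (faults so far: 1)
  step 1: ref 2 -> FAULT, frames=[3,2] (faults so far: 2)
  step 2: ref 3 -> HIT, frames=[3,2] (faults so far: 2)
  step 3: ref 3 -> HIT, frames=[3,2] (faults so far: 2)
  step 4: ref 1 -> FAULT, evict 2, frames=[3,1] (faults so far: 3)
  step 5: ref 1 -> HIT, frames=[3,1] (faults so far: 3)
  step 6: ref 3 -> HIT, frames=[3,1] (faults so far: 3)
  step 7: ref 4 -> FAULT, evict 1, frames=[3,4] (faults so far: 4)
  step 8: ref 3 -> HIT, frames=[3,4] (faults so far: 4)
  step 9: ref 3 -> HIT, frames=[3,4] (faults so far: 4)
  step 10: ref 3 -> HIT, frames=[3,4] (faults so far: 4)
  LRU total faults: 4
--- Optimal ---
  step 0: ref 3 -> FAULT, frames=[3,-] (faults so far: 1)
  step 1: ref 2 -> FAULT, frames=[3,2] (faults so far: 2)
  step 2: ref 3 -> HIT, frames=[3,2] (faults so far: 2)
  step 3: ref 3 -> HIT, frames=[3,2] (faults so far: 2)
  step 4: ref 1 -> FAULT, evict 2, frames=[3,1] (faults so far: 3)
  step 5: ref 1 -> HIT, frames=[3,1] (faults so far: 3)
  step 6: ref 3 -> HIT, frames=[3,1] (faults so far: 3)
  step 7: ref 4 -> FAULT, evict 1, frames=[3,4] (faults so far: 4)
  step 8: ref 3 -> HIT, frames=[3,4] (faults so far: 4)
  step 9: ref 3 -> HIT, frames=[3,4] (faults so far: 4)
  step 10: ref 3 -> HIT, frames=[3,4] (faults so far: 4)
  Optimal total faults: 4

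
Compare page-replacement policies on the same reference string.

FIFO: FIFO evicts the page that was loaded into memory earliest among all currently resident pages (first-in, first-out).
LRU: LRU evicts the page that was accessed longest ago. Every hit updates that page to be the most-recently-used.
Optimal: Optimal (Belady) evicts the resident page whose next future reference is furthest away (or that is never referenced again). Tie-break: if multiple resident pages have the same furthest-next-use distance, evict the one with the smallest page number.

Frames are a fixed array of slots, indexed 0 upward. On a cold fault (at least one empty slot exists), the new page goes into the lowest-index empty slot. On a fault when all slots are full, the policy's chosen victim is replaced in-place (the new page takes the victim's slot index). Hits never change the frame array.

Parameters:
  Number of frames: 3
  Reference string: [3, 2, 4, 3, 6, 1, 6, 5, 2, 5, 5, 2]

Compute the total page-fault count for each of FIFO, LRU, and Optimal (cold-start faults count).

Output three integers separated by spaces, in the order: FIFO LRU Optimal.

--- FIFO ---
  step 0: ref 3 -> FAULT, frames=[3,-,-] (faults so far: 1)
  step 1: ref 2 -> FAULT, frames=[3,2,-] (faults so far: 2)
  step 2: ref 4 -> FAULT, frames=[3,2,4] (faults so far: 3)
  step 3: ref 3 -> HIT, frames=[3,2,4] (faults so far: 3)
  step 4: ref 6 -> FAULT, evict 3, frames=[6,2,4] (faults so far: 4)
  step 5: ref 1 -> FAULT, evict 2, frames=[6,1,4] (faults so far: 5)
  step 6: ref 6 -> HIT, frames=[6,1,4] (faults so far: 5)
  step 7: ref 5 -> FAULT, evict 4, frames=[6,1,5] (faults so far: 6)
  step 8: ref 2 -> FAULT, evict 6, frames=[2,1,5] (faults so far: 7)
  step 9: ref 5 -> HIT, frames=[2,1,5] (faults so far: 7)
  step 10: ref 5 -> HIT, frames=[2,1,5] (faults so far: 7)
  step 11: ref 2 -> HIT, frames=[2,1,5] (faults so far: 7)
  FIFO total faults: 7
--- LRU ---
  step 0: ref 3 -> FAULT, frames=[3,-,-] (faults so far: 1)
  step 1: ref 2 -> FAULT, frames=[3,2,-] (faults so far: 2)
  step 2: ref 4 -> FAULT, frames=[3,2,4] (faults so far: 3)
  step 3: ref 3 -> HIT, frames=[3,2,4] (faults so far: 3)
  step 4: ref 6 -> FAULT, evict 2, frames=[3,6,4] (faults so far: 4)
  step 5: ref 1 -> FAULT, evict 4, frames=[3,6,1] (faults so far: 5)
  step 6: ref 6 -> HIT, frames=[3,6,1] (faults so far: 5)
  step 7: ref 5 -> FAULT, evict 3, frames=[5,6,1] (faults so far: 6)
  step 8: ref 2 -> FAULT, evict 1, frames=[5,6,2] (faults so far: 7)
  step 9: ref 5 -> HIT, frames=[5,6,2] (faults so far: 7)
  step 10: ref 5 -> HIT, frames=[5,6,2] (faults so far: 7)
  step 11: ref 2 -> HIT, frames=[5,6,2] (faults so far: 7)
  LRU total faults: 7
--- Optimal ---
  step 0: ref 3 -> FAULT, frames=[3,-,-] (faults so far: 1)
  step 1: ref 2 -> FAULT, frames=[3,2,-] (faults so far: 2)
  step 2: ref 4 -> FAULT, frames=[3,2,4] (faults so far: 3)
  step 3: ref 3 -> HIT, frames=[3,2,4] (faults so far: 3)
  step 4: ref 6 -> FAULT, evict 3, frames=[6,2,4] (faults so far: 4)
  step 5: ref 1 -> FAULT, evict 4, frames=[6,2,1] (faults so far: 5)
  step 6: ref 6 -> HIT, frames=[6,2,1] (faults so far: 5)
  step 7: ref 5 -> FAULT, evict 1, frames=[6,2,5] (faults so far: 6)
  step 8: ref 2 -> HIT, frames=[6,2,5] (faults so far: 6)
  step 9: ref 5 -> HIT, frames=[6,2,5] (faults so far: 6)
  step 10: ref 5 -> HIT, frames=[6,2,5] (faults so far: 6)
  step 11: ref 2 -> HIT, frames=[6,2,5] (faults so far: 6)
  Optimal total faults: 6

Answer: 7 7 6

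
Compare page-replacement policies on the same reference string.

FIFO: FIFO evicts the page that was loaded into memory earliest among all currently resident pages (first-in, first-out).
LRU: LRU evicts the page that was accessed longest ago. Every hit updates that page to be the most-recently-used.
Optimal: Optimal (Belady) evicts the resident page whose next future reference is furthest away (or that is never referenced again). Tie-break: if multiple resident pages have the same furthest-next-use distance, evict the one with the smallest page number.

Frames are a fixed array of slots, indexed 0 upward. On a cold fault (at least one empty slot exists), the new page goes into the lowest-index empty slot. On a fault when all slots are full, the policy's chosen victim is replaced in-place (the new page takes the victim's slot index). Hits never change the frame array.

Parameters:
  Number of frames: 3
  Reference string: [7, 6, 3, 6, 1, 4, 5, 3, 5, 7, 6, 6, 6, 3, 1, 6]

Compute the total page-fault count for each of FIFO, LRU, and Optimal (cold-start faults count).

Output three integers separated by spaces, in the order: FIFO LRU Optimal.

Answer: 10 11 8

Derivation:
--- FIFO ---
  step 0: ref 7 -> FAULT, frames=[7,-,-] (faults so far: 1)
  step 1: ref 6 -> FAULT, frames=[7,6,-] (faults so far: 2)
  step 2: ref 3 -> FAULT, frames=[7,6,3] (faults so far: 3)
  step 3: ref 6 -> HIT, frames=[7,6,3] (faults so far: 3)
  step 4: ref 1 -> FAULT, evict 7, frames=[1,6,3] (faults so far: 4)
  step 5: ref 4 -> FAULT, evict 6, frames=[1,4,3] (faults so far: 5)
  step 6: ref 5 -> FAULT, evict 3, frames=[1,4,5] (faults so far: 6)
  step 7: ref 3 -> FAULT, evict 1, frames=[3,4,5] (faults so far: 7)
  step 8: ref 5 -> HIT, frames=[3,4,5] (faults so far: 7)
  step 9: ref 7 -> FAULT, evict 4, frames=[3,7,5] (faults so far: 8)
  step 10: ref 6 -> FAULT, evict 5, frames=[3,7,6] (faults so far: 9)
  step 11: ref 6 -> HIT, frames=[3,7,6] (faults so far: 9)
  step 12: ref 6 -> HIT, frames=[3,7,6] (faults so far: 9)
  step 13: ref 3 -> HIT, frames=[3,7,6] (faults so far: 9)
  step 14: ref 1 -> FAULT, evict 3, frames=[1,7,6] (faults so far: 10)
  step 15: ref 6 -> HIT, frames=[1,7,6] (faults so far: 10)
  FIFO total faults: 10
--- LRU ---
  step 0: ref 7 -> FAULT, frames=[7,-,-] (faults so far: 1)
  step 1: ref 6 -> FAULT, frames=[7,6,-] (faults so far: 2)
  step 2: ref 3 -> FAULT, frames=[7,6,3] (faults so far: 3)
  step 3: ref 6 -> HIT, frames=[7,6,3] (faults so far: 3)
  step 4: ref 1 -> FAULT, evict 7, frames=[1,6,3] (faults so far: 4)
  step 5: ref 4 -> FAULT, evict 3, frames=[1,6,4] (faults so far: 5)
  step 6: ref 5 -> FAULT, evict 6, frames=[1,5,4] (faults so far: 6)
  step 7: ref 3 -> FAULT, evict 1, frames=[3,5,4] (faults so far: 7)
  step 8: ref 5 -> HIT, frames=[3,5,4] (faults so far: 7)
  step 9: ref 7 -> FAULT, evict 4, frames=[3,5,7] (faults so far: 8)
  step 10: ref 6 -> FAULT, evict 3, frames=[6,5,7] (faults so far: 9)
  step 11: ref 6 -> HIT, frames=[6,5,7] (faults so far: 9)
  step 12: ref 6 -> HIT, frames=[6,5,7] (faults so far: 9)
  step 13: ref 3 -> FAULT, evict 5, frames=[6,3,7] (faults so far: 10)
  step 14: ref 1 -> FAULT, evict 7, frames=[6,3,1] (faults so far: 11)
  step 15: ref 6 -> HIT, frames=[6,3,1] (faults so far: 11)
  LRU total faults: 11
--- Optimal ---
  step 0: ref 7 -> FAULT, frames=[7,-,-] (faults so far: 1)
  step 1: ref 6 -> FAULT, frames=[7,6,-] (faults so far: 2)
  step 2: ref 3 -> FAULT, frames=[7,6,3] (faults so far: 3)
  step 3: ref 6 -> HIT, frames=[7,6,3] (faults so far: 3)
  step 4: ref 1 -> FAULT, evict 6, frames=[7,1,3] (faults so far: 4)
  step 5: ref 4 -> FAULT, evict 1, frames=[7,4,3] (faults so far: 5)
  step 6: ref 5 -> FAULT, evict 4, frames=[7,5,3] (faults so far: 6)
  step 7: ref 3 -> HIT, frames=[7,5,3] (faults so far: 6)
  step 8: ref 5 -> HIT, frames=[7,5,3] (faults so far: 6)
  step 9: ref 7 -> HIT, frames=[7,5,3] (faults so far: 6)
  step 10: ref 6 -> FAULT, evict 5, frames=[7,6,3] (faults so far: 7)
  step 11: ref 6 -> HIT, frames=[7,6,3] (faults so far: 7)
  step 12: ref 6 -> HIT, frames=[7,6,3] (faults so far: 7)
  step 13: ref 3 -> HIT, frames=[7,6,3] (faults so far: 7)
  step 14: ref 1 -> FAULT, evict 3, frames=[7,6,1] (faults so far: 8)
  step 15: ref 6 -> HIT, frames=[7,6,1] (faults so far: 8)
  Optimal total faults: 8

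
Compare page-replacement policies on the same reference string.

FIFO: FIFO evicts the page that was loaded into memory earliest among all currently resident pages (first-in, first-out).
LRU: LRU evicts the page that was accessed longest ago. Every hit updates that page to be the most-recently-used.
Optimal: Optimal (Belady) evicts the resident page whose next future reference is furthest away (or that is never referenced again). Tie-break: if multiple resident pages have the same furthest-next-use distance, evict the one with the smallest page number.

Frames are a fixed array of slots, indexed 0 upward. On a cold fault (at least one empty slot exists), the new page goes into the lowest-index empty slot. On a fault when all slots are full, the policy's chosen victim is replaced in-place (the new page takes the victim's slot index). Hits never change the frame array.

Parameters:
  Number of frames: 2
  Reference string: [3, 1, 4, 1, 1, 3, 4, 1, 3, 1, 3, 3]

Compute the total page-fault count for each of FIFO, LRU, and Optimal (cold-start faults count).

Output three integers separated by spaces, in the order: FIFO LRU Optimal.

Answer: 5 7 5

Derivation:
--- FIFO ---
  step 0: ref 3 -> FAULT, frames=[3,-] (faults so far: 1)
  step 1: ref 1 -> FAULT, frames=[3,1] (faults so far: 2)
  step 2: ref 4 -> FAULT, evict 3, frames=[4,1] (faults so far: 3)
  step 3: ref 1 -> HIT, frames=[4,1] (faults so far: 3)
  step 4: ref 1 -> HIT, frames=[4,1] (faults so far: 3)
  step 5: ref 3 -> FAULT, evict 1, frames=[4,3] (faults so far: 4)
  step 6: ref 4 -> HIT, frames=[4,3] (faults so far: 4)
  step 7: ref 1 -> FAULT, evict 4, frames=[1,3] (faults so far: 5)
  step 8: ref 3 -> HIT, frames=[1,3] (faults so far: 5)
  step 9: ref 1 -> HIT, frames=[1,3] (faults so far: 5)
  step 10: ref 3 -> HIT, frames=[1,3] (faults so far: 5)
  step 11: ref 3 -> HIT, frames=[1,3] (faults so far: 5)
  FIFO total faults: 5
--- LRU ---
  step 0: ref 3 -> FAULT, frames=[3,-] (faults so far: 1)
  step 1: ref 1 -> FAULT, frames=[3,1] (faults so far: 2)
  step 2: ref 4 -> FAULT, evict 3, frames=[4,1] (faults so far: 3)
  step 3: ref 1 -> HIT, frames=[4,1] (faults so far: 3)
  step 4: ref 1 -> HIT, frames=[4,1] (faults so far: 3)
  step 5: ref 3 -> FAULT, evict 4, frames=[3,1] (faults so far: 4)
  step 6: ref 4 -> FAULT, evict 1, frames=[3,4] (faults so far: 5)
  step 7: ref 1 -> FAULT, evict 3, frames=[1,4] (faults so far: 6)
  step 8: ref 3 -> FAULT, evict 4, frames=[1,3] (faults so far: 7)
  step 9: ref 1 -> HIT, frames=[1,3] (faults so far: 7)
  step 10: ref 3 -> HIT, frames=[1,3] (faults so far: 7)
  step 11: ref 3 -> HIT, frames=[1,3] (faults so far: 7)
  LRU total faults: 7
--- Optimal ---
  step 0: ref 3 -> FAULT, frames=[3,-] (faults so far: 1)
  step 1: ref 1 -> FAULT, frames=[3,1] (faults so far: 2)
  step 2: ref 4 -> FAULT, evict 3, frames=[4,1] (faults so far: 3)
  step 3: ref 1 -> HIT, frames=[4,1] (faults so far: 3)
  step 4: ref 1 -> HIT, frames=[4,1] (faults so far: 3)
  step 5: ref 3 -> FAULT, evict 1, frames=[4,3] (faults so far: 4)
  step 6: ref 4 -> HIT, frames=[4,3] (faults so far: 4)
  step 7: ref 1 -> FAULT, evict 4, frames=[1,3] (faults so far: 5)
  step 8: ref 3 -> HIT, frames=[1,3] (faults so far: 5)
  step 9: ref 1 -> HIT, frames=[1,3] (faults so far: 5)
  step 10: ref 3 -> HIT, frames=[1,3] (faults so far: 5)
  step 11: ref 3 -> HIT, frames=[1,3] (faults so far: 5)
  Optimal total faults: 5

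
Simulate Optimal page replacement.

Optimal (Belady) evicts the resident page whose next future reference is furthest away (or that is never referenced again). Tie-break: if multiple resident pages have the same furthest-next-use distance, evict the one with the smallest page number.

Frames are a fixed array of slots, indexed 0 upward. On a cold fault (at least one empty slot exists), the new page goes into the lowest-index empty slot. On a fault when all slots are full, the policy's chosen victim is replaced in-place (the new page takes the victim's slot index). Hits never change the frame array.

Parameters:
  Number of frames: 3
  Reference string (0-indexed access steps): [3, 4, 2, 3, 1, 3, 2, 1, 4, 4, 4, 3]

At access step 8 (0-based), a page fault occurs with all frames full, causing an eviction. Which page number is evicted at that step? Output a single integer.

Answer: 1

Derivation:
Step 0: ref 3 -> FAULT, frames=[3,-,-]
Step 1: ref 4 -> FAULT, frames=[3,4,-]
Step 2: ref 2 -> FAULT, frames=[3,4,2]
Step 3: ref 3 -> HIT, frames=[3,4,2]
Step 4: ref 1 -> FAULT, evict 4, frames=[3,1,2]
Step 5: ref 3 -> HIT, frames=[3,1,2]
Step 6: ref 2 -> HIT, frames=[3,1,2]
Step 7: ref 1 -> HIT, frames=[3,1,2]
Step 8: ref 4 -> FAULT, evict 1, frames=[3,4,2]
At step 8: evicted page 1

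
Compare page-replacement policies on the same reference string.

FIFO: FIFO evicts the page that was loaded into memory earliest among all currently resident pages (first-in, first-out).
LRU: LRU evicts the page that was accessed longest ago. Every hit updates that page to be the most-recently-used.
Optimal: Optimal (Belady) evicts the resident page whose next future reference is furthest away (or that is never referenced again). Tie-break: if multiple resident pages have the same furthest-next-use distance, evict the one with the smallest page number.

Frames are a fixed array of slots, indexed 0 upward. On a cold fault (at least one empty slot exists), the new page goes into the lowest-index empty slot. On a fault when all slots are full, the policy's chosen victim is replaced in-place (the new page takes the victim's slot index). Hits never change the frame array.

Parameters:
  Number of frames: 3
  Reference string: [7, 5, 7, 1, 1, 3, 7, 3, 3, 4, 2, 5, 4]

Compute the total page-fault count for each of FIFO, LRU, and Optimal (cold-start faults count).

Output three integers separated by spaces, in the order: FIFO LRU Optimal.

--- FIFO ---
  step 0: ref 7 -> FAULT, frames=[7,-,-] (faults so far: 1)
  step 1: ref 5 -> FAULT, frames=[7,5,-] (faults so far: 2)
  step 2: ref 7 -> HIT, frames=[7,5,-] (faults so far: 2)
  step 3: ref 1 -> FAULT, frames=[7,5,1] (faults so far: 3)
  step 4: ref 1 -> HIT, frames=[7,5,1] (faults so far: 3)
  step 5: ref 3 -> FAULT, evict 7, frames=[3,5,1] (faults so far: 4)
  step 6: ref 7 -> FAULT, evict 5, frames=[3,7,1] (faults so far: 5)
  step 7: ref 3 -> HIT, frames=[3,7,1] (faults so far: 5)
  step 8: ref 3 -> HIT, frames=[3,7,1] (faults so far: 5)
  step 9: ref 4 -> FAULT, evict 1, frames=[3,7,4] (faults so far: 6)
  step 10: ref 2 -> FAULT, evict 3, frames=[2,7,4] (faults so far: 7)
  step 11: ref 5 -> FAULT, evict 7, frames=[2,5,4] (faults so far: 8)
  step 12: ref 4 -> HIT, frames=[2,5,4] (faults so far: 8)
  FIFO total faults: 8
--- LRU ---
  step 0: ref 7 -> FAULT, frames=[7,-,-] (faults so far: 1)
  step 1: ref 5 -> FAULT, frames=[7,5,-] (faults so far: 2)
  step 2: ref 7 -> HIT, frames=[7,5,-] (faults so far: 2)
  step 3: ref 1 -> FAULT, frames=[7,5,1] (faults so far: 3)
  step 4: ref 1 -> HIT, frames=[7,5,1] (faults so far: 3)
  step 5: ref 3 -> FAULT, evict 5, frames=[7,3,1] (faults so far: 4)
  step 6: ref 7 -> HIT, frames=[7,3,1] (faults so far: 4)
  step 7: ref 3 -> HIT, frames=[7,3,1] (faults so far: 4)
  step 8: ref 3 -> HIT, frames=[7,3,1] (faults so far: 4)
  step 9: ref 4 -> FAULT, evict 1, frames=[7,3,4] (faults so far: 5)
  step 10: ref 2 -> FAULT, evict 7, frames=[2,3,4] (faults so far: 6)
  step 11: ref 5 -> FAULT, evict 3, frames=[2,5,4] (faults so far: 7)
  step 12: ref 4 -> HIT, frames=[2,5,4] (faults so far: 7)
  LRU total faults: 7
--- Optimal ---
  step 0: ref 7 -> FAULT, frames=[7,-,-] (faults so far: 1)
  step 1: ref 5 -> FAULT, frames=[7,5,-] (faults so far: 2)
  step 2: ref 7 -> HIT, frames=[7,5,-] (faults so far: 2)
  step 3: ref 1 -> FAULT, frames=[7,5,1] (faults so far: 3)
  step 4: ref 1 -> HIT, frames=[7,5,1] (faults so far: 3)
  step 5: ref 3 -> FAULT, evict 1, frames=[7,5,3] (faults so far: 4)
  step 6: ref 7 -> HIT, frames=[7,5,3] (faults so far: 4)
  step 7: ref 3 -> HIT, frames=[7,5,3] (faults so far: 4)
  step 8: ref 3 -> HIT, frames=[7,5,3] (faults so far: 4)
  step 9: ref 4 -> FAULT, evict 3, frames=[7,5,4] (faults so far: 5)
  step 10: ref 2 -> FAULT, evict 7, frames=[2,5,4] (faults so far: 6)
  step 11: ref 5 -> HIT, frames=[2,5,4] (faults so far: 6)
  step 12: ref 4 -> HIT, frames=[2,5,4] (faults so far: 6)
  Optimal total faults: 6

Answer: 8 7 6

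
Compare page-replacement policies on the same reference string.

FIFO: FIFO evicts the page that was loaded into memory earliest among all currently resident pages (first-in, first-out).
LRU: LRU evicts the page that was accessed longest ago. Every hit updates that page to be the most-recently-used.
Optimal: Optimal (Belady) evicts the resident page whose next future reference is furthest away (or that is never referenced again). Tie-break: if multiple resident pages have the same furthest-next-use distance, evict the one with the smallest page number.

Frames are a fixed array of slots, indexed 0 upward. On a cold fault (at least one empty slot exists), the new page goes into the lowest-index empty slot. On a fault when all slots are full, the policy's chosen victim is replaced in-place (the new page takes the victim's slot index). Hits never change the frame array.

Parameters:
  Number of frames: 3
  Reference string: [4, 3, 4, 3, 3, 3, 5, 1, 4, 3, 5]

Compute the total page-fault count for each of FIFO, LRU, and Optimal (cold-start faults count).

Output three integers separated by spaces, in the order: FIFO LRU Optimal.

--- FIFO ---
  step 0: ref 4 -> FAULT, frames=[4,-,-] (faults so far: 1)
  step 1: ref 3 -> FAULT, frames=[4,3,-] (faults so far: 2)
  step 2: ref 4 -> HIT, frames=[4,3,-] (faults so far: 2)
  step 3: ref 3 -> HIT, frames=[4,3,-] (faults so far: 2)
  step 4: ref 3 -> HIT, frames=[4,3,-] (faults so far: 2)
  step 5: ref 3 -> HIT, frames=[4,3,-] (faults so far: 2)
  step 6: ref 5 -> FAULT, frames=[4,3,5] (faults so far: 3)
  step 7: ref 1 -> FAULT, evict 4, frames=[1,3,5] (faults so far: 4)
  step 8: ref 4 -> FAULT, evict 3, frames=[1,4,5] (faults so far: 5)
  step 9: ref 3 -> FAULT, evict 5, frames=[1,4,3] (faults so far: 6)
  step 10: ref 5 -> FAULT, evict 1, frames=[5,4,3] (faults so far: 7)
  FIFO total faults: 7
--- LRU ---
  step 0: ref 4 -> FAULT, frames=[4,-,-] (faults so far: 1)
  step 1: ref 3 -> FAULT, frames=[4,3,-] (faults so far: 2)
  step 2: ref 4 -> HIT, frames=[4,3,-] (faults so far: 2)
  step 3: ref 3 -> HIT, frames=[4,3,-] (faults so far: 2)
  step 4: ref 3 -> HIT, frames=[4,3,-] (faults so far: 2)
  step 5: ref 3 -> HIT, frames=[4,3,-] (faults so far: 2)
  step 6: ref 5 -> FAULT, frames=[4,3,5] (faults so far: 3)
  step 7: ref 1 -> FAULT, evict 4, frames=[1,3,5] (faults so far: 4)
  step 8: ref 4 -> FAULT, evict 3, frames=[1,4,5] (faults so far: 5)
  step 9: ref 3 -> FAULT, evict 5, frames=[1,4,3] (faults so far: 6)
  step 10: ref 5 -> FAULT, evict 1, frames=[5,4,3] (faults so far: 7)
  LRU total faults: 7
--- Optimal ---
  step 0: ref 4 -> FAULT, frames=[4,-,-] (faults so far: 1)
  step 1: ref 3 -> FAULT, frames=[4,3,-] (faults so far: 2)
  step 2: ref 4 -> HIT, frames=[4,3,-] (faults so far: 2)
  step 3: ref 3 -> HIT, frames=[4,3,-] (faults so far: 2)
  step 4: ref 3 -> HIT, frames=[4,3,-] (faults so far: 2)
  step 5: ref 3 -> HIT, frames=[4,3,-] (faults so far: 2)
  step 6: ref 5 -> FAULT, frames=[4,3,5] (faults so far: 3)
  step 7: ref 1 -> FAULT, evict 5, frames=[4,3,1] (faults so far: 4)
  step 8: ref 4 -> HIT, frames=[4,3,1] (faults so far: 4)
  step 9: ref 3 -> HIT, frames=[4,3,1] (faults so far: 4)
  step 10: ref 5 -> FAULT, evict 1, frames=[4,3,5] (faults so far: 5)
  Optimal total faults: 5

Answer: 7 7 5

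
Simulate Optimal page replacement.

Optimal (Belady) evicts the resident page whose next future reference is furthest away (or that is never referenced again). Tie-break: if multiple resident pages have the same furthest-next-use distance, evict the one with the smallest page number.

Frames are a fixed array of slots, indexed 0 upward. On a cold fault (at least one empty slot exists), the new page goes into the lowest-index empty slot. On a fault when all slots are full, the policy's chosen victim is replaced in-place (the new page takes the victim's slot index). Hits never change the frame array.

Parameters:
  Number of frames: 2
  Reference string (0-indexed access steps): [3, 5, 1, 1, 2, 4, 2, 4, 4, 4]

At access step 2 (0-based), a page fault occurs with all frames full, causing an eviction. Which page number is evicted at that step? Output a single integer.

Answer: 3

Derivation:
Step 0: ref 3 -> FAULT, frames=[3,-]
Step 1: ref 5 -> FAULT, frames=[3,5]
Step 2: ref 1 -> FAULT, evict 3, frames=[1,5]
At step 2: evicted page 3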